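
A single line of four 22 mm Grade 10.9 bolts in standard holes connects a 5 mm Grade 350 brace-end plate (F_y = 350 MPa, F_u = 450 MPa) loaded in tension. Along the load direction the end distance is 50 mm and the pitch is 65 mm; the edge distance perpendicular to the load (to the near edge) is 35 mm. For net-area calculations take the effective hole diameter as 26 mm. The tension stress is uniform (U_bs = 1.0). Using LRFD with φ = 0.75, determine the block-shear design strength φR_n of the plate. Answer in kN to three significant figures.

Shear plane L_v = 50 + 3·65 = 245 mm; A_gv = 245 × 5 = 1225 mm².
A_nv = (245 − 3.5·26) × 5 = 770 mm².
A_nt = (35 − 0.5·26) × 5 = 110 mm².
0.6 F_u A_nv = 207.9 kN; 0.6 F_y A_gv = 257.2 kN → shear rupture governs the shear term.
R_n = 207.9 + 1.0 × 450 × 110 / 1000 = 257.4 kN.
Design strength φR_n = 0.75 × 257.4 = 193 kN.

193 kN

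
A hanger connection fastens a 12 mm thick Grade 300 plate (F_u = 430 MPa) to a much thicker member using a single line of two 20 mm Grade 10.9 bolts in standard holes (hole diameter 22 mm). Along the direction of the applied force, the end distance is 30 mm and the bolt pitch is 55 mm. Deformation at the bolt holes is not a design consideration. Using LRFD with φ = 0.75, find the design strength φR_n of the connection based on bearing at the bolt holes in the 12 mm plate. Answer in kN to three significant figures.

302 kN

Per bolt r_n = 1.5 l_c t F_u ≤ 3.0 d t F_u; upper limit = 3.0 × 20 × 12 × 430 / 1000 = 309.6 kN.
Edge bolt: l_c = 30 − 22/2 = 19 mm → 1.5 × 19 × 12 × 430 / 1000 = 147.1 → r_n = 147.1 kN.
Interior bolts: l_c = 55 − 22 = 33 mm → 1.5 × 33 × 12 × 430 / 1000 = 255.4 → r_n = 255.4 kN.
R_n = 1 × 147.1 + 1 × 255.4 = 402.5 kN.
Design strength φR_n = 0.75 × 402.5 = 302 kN.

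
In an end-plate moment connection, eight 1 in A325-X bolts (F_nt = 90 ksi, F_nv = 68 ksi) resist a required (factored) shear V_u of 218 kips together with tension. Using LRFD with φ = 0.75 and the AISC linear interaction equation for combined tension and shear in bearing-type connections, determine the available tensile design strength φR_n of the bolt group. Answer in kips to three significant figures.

A_b = π·1²/4 = 0.7854 in²; f_rv = 218 / (8 × 0.7854) = 34.7 ksi.
F'_nt = 1.3 F_nt − (F_nt / φF_nv) f_rv = 1.3·90 − (90/(0.75·68))·34.7 = 55.77 ksi, capped at F_nt → F'_nt = 55.77 ksi.
R_n = F'_nt · A_b · n = 55.77 × 0.7854 × 8 = 350.4 kips.
Design strength φR_n = 0.75 × 350.4 = 263 kips.

263 kips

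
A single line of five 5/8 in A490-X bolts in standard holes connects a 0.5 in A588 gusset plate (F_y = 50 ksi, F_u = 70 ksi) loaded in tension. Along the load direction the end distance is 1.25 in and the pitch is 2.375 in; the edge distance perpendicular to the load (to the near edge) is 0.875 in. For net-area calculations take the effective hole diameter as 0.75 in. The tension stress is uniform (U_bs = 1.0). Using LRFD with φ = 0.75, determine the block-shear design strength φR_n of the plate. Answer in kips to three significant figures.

129 kips

Shear plane L_v = 1.25 + 4·2.375 = 10.75 in; A_gv = 10.75 × 0.5 = 5.375 in².
A_nv = (10.75 − 4.5·0.75) × 0.5 = 3.688 in².
A_nt = (0.875 − 0.5·0.75) × 0.5 = 0.25 in².
0.6 F_u A_nv = 154.9 kips; 0.6 F_y A_gv = 161.2 kips → shear rupture governs the shear term.
R_n = 154.9 + 1.0 × 70 × 0.25 = 172.4 kips.
Design strength φR_n = 0.75 × 172.4 = 129 kips.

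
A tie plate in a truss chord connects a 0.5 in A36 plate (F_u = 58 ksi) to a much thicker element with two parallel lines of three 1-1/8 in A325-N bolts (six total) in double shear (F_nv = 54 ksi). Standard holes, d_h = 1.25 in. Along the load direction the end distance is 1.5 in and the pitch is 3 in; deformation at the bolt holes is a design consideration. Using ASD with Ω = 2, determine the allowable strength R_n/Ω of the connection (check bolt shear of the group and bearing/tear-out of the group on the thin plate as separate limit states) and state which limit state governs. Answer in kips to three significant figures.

152 kips (bearing governs)

Bolt shear: A_b = π·1.125²/4 = 0.994 in²; R_n = 54 × 0.994 × 6 × 2 = 644.1 kips → 644.1 / 2 = 322 kips.
Bearing (1.2 l_c t F_u ≤ 2.4 d t F_u): upper limit = 2.4·1.125·0.5·58 = 78.3 kips.
  Edge l_c = 1.5 − 1.25/2 = 0.875 → r_n = 30.45 kips; interior l_c = 3 − 1.25 = 1.75 → r_n = 60.9 kips.
  R_n,bearing = 2·30.45 + 4·60.9 = 304.5 kips → 304.5 / 2 = 152 kips.
Bearing governs: 152 kips.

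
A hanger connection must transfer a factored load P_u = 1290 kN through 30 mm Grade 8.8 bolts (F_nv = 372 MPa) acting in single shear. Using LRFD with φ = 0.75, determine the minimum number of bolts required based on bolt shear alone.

7 bolts

A_b = π·30²/4 = 706.9 mm².
Per-bolt design strength φR_n = 0.75 × 372 × 706.9 × 1 / 1000 = 197.2 kN.
n ≥ 1290 / 197.2 = 6.541 → use 7 bolts.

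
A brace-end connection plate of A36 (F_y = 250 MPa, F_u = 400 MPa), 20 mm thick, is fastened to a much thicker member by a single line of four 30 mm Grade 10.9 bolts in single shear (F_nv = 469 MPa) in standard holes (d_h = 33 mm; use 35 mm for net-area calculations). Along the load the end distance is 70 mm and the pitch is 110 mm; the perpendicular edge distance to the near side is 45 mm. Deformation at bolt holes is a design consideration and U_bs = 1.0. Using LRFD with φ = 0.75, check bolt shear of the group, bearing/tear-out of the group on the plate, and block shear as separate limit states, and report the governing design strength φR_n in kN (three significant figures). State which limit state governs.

995 kN (bolt shear governs)

Bolt shear: A_b = π·30²/4 = 706.9 mm²; R_n = 469 × 706.9 × 4 × 1 / 1000 = 1326 kN → 0.75 × 1326 = 995 kN.
Bearing: edge l_c = 53.5, r_n = 513.6 kN; interior l_c = 77, r_n = 576 kN; R_n = 513.6 + 3·576 = 2242 kN → 1680 kN.
Block shear: A_gv = 8000, A_nv = 5550, A_nt = 550 mm²; R_n = min(0.6F_uA_nv, 0.6F_yA_gv) + U_bs·F_u·A_nt = 1420 kN → 1060 kN.
Bolt shear governs: 995 kN.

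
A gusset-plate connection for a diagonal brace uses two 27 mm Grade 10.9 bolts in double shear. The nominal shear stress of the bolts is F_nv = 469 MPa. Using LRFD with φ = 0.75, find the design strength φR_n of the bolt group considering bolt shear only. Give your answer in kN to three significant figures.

806 kN

A_b = π × 27² / 4 = 572.6 mm².
R_n = F_nv · A_b · n · n_s = 469 × 572.6 × 2 × 2 / 1000 = 1074 kN.
Design strength φR_n = 0.75 × 1074 = 806 kN.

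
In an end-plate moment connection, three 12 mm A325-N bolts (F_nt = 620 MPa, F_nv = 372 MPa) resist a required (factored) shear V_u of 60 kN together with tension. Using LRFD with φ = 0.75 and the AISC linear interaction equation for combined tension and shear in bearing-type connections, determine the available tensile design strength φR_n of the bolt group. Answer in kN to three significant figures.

105 kN

A_b = π·12²/4 = 113.1 mm²; f_rv = 60 × 1000 / (3 × 113.1) = 176.8 MPa.
F'_nt = 1.3 F_nt − (F_nt / φF_nv) f_rv = 1.3·620 − (620/(0.75·372))·176.8 = 413 MPa, capped at F_nt → F'_nt = 413 MPa.
R_n = F'_nt · A_b · n = 413 × 113.1 × 3 / 1000 = 140.1 kN.
Design strength φR_n = 0.75 × 140.1 = 105 kN.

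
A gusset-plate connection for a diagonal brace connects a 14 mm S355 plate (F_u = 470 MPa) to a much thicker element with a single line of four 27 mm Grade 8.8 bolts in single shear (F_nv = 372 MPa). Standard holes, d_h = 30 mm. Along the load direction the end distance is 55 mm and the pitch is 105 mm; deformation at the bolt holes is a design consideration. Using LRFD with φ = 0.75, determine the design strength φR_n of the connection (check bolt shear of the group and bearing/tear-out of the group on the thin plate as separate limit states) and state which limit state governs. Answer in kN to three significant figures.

639 kN (bolt shear governs)

Bolt shear: A_b = π·27²/4 = 572.6 mm²; R_n = 372 × 572.6 × 4 × 1 / 1000 = 852 kN → 0.75 × 852 = 639 kN.
Bearing (1.2 l_c t F_u ≤ 2.4 d t F_u): upper limit = 2.4·27·14·470 / 1000 = 426.4 kN.
  Edge l_c = 55 − 30/2 = 40 → r_n = 315.8 kN; interior l_c = 105 − 30 = 75 → r_n = 426.4 kN.
  R_n,bearing = 1·315.8 + 3·426.4 = 1595 kN → 0.75 × 1595 = 1200 kN.
Bolt shear governs: 639 kN.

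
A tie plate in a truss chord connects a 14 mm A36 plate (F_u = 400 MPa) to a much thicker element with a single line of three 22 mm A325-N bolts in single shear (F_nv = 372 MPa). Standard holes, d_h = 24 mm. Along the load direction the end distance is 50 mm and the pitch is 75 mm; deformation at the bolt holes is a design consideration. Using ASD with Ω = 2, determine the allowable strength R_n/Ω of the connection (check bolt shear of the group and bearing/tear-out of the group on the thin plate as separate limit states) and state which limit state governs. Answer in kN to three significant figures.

Bolt shear: A_b = π·22²/4 = 380.1 mm²; R_n = 372 × 380.1 × 3 × 1 / 1000 = 424.2 kN → 424.2 / 2 = 212 kN.
Bearing (1.2 l_c t F_u ≤ 2.4 d t F_u): upper limit = 2.4·22·14·400 / 1000 = 295.7 kN.
  Edge l_c = 50 − 24/2 = 38 → r_n = 255.4 kN; interior l_c = 75 − 24 = 51 → r_n = 295.7 kN.
  R_n,bearing = 1·255.4 + 2·295.7 = 846.7 kN → 846.7 / 2 = 423 kN.
Bolt shear governs: 212 kN.

212 kN (bolt shear governs)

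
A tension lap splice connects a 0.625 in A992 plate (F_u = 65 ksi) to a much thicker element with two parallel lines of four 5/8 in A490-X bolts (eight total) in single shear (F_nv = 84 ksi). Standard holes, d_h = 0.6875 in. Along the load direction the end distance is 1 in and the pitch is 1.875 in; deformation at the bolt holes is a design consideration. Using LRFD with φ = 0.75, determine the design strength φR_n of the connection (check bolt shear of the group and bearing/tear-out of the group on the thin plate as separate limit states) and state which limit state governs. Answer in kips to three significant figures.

155 kips (bolt shear governs)

Bolt shear: A_b = π·0.625²/4 = 0.3068 in²; R_n = 84 × 0.3068 × 8 × 1 = 206.2 kips → 0.75 × 206.2 = 155 kips.
Bearing (1.2 l_c t F_u ≤ 2.4 d t F_u): upper limit = 2.4·0.625·0.625·65 = 60.94 kips.
  Edge l_c = 1 − 0.6875/2 = 0.6562 → r_n = 31.99 kips; interior l_c = 1.875 − 0.6875 = 1.188 → r_n = 57.89 kips.
  R_n,bearing = 2·31.99 + 6·57.89 = 411.3 kips → 0.75 × 411.3 = 308 kips.
Bolt shear governs: 155 kips.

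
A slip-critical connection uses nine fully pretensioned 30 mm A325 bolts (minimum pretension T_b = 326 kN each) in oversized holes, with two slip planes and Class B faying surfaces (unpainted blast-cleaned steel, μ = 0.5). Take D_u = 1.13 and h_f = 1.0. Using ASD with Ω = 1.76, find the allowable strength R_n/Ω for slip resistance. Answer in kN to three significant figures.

1880 kN

R_n = μ · D_u · h_f · T_b · n_s · n_b = 0.5 × 1.13 × 1.0 × 326 × 2 × 9 = 3315 kN.
Allowable strength R_n/Ω = 3315 / 1.76 = 1880 kN.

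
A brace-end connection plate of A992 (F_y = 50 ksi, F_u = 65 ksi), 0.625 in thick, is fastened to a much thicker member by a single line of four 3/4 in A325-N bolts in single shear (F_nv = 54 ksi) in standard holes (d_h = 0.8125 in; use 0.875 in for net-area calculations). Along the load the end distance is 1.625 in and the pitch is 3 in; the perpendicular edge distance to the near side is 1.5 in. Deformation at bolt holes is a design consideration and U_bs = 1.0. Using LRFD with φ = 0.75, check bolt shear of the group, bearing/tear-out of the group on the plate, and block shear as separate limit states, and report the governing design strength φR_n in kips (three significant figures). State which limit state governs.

71.6 kips (bolt shear governs)

Bolt shear: A_b = π·0.75²/4 = 0.4418 in²; R_n = 54 × 0.4418 × 4 × 1 = 95.43 kips → 0.75 × 95.43 = 71.6 kips.
Bearing: edge l_c = 1.219, r_n = 59.41 kips; interior l_c = 2.188, r_n = 73.12 kips; R_n = 59.41 + 3·73.12 = 278.8 kips → 209 kips.
Block shear: A_gv = 6.641, A_nv = 4.727, A_nt = 0.6641 in²; R_n = min(0.6F_uA_nv, 0.6F_yA_gv) + U_bs·F_u·A_nt = 227.5 kips → 171 kips.
Bolt shear governs: 71.6 kips.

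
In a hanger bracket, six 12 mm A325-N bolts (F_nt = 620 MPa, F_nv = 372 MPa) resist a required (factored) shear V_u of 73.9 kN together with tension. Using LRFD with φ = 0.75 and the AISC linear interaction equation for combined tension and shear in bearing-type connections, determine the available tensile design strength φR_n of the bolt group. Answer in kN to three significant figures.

A_b = π·12²/4 = 113.1 mm²; f_rv = 73.9 × 1000 / (6 × 113.1) = 108.9 MPa.
F'_nt = 1.3 F_nt − (F_nt / φF_nv) f_rv = 1.3·620 − (620/(0.75·372))·108.9 = 564 MPa, capped at F_nt → F'_nt = 564 MPa.
R_n = F'_nt · A_b · n = 564 × 113.1 × 6 / 1000 = 382.7 kN.
Design strength φR_n = 0.75 × 382.7 = 287 kN.

287 kN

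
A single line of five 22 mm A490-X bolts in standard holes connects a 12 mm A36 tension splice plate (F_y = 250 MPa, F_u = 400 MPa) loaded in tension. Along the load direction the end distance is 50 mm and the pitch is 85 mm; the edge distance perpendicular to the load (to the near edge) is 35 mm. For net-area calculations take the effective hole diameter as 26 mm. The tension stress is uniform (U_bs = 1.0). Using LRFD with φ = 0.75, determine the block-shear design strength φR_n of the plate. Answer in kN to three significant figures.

606 kN

Shear plane L_v = 50 + 4·85 = 390 mm; A_gv = 390 × 12 = 4680 mm².
A_nv = (390 − 4.5·26) × 12 = 3276 mm².
A_nt = (35 − 0.5·26) × 12 = 264 mm².
0.6 F_u A_nv = 786.2 kN; 0.6 F_y A_gv = 702 kN → shear yielding governs the shear term.
R_n = 702 + 1.0 × 400 × 264 / 1000 = 807.6 kN.
Design strength φR_n = 0.75 × 807.6 = 606 kN.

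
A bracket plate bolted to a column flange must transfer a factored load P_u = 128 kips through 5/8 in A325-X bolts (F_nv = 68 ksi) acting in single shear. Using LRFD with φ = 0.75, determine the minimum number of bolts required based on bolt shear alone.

9 bolts

A_b = π·0.625²/4 = 0.3068 in².
Per-bolt design strength φR_n = 0.75 × 68 × 0.3068 × 1 = 15.65 kips.
n ≥ 128 / 15.65 = 8.181 → use 9 bolts.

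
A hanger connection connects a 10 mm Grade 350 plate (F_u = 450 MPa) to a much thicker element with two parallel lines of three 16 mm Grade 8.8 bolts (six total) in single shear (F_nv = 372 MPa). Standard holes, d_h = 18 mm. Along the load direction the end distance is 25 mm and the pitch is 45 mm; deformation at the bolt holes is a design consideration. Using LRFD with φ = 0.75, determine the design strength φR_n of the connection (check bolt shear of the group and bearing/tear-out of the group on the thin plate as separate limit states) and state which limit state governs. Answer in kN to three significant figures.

Bolt shear: A_b = π·16²/4 = 201.1 mm²; R_n = 372 × 201.1 × 6 × 1 / 1000 = 448.8 kN → 0.75 × 448.8 = 337 kN.
Bearing (1.2 l_c t F_u ≤ 2.4 d t F_u): upper limit = 2.4·16·10·450 / 1000 = 172.8 kN.
  Edge l_c = 25 − 18/2 = 16 → r_n = 86.4 kN; interior l_c = 45 − 18 = 27 → r_n = 145.8 kN.
  R_n,bearing = 2·86.4 + 4·145.8 = 756 kN → 0.75 × 756 = 567 kN.
Bolt shear governs: 337 kN.

337 kN (bolt shear governs)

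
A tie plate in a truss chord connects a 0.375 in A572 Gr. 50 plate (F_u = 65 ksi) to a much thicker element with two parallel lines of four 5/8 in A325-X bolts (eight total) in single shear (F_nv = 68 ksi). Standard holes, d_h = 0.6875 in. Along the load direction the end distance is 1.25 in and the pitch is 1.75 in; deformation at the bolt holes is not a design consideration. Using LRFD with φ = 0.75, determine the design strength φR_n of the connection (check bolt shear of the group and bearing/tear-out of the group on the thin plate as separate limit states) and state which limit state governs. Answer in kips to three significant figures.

125 kips (bolt shear governs)

Bolt shear: A_b = π·0.625²/4 = 0.3068 in²; R_n = 68 × 0.3068 × 8 × 1 = 166.9 kips → 0.75 × 166.9 = 125 kips.
Bearing (1.5 l_c t F_u ≤ 3.0 d t F_u): upper limit = 3.0·0.625·0.375·65 = 45.7 kips.
  Edge l_c = 1.25 − 0.6875/2 = 0.9062 → r_n = 33.13 kips; interior l_c = 1.75 − 0.6875 = 1.062 → r_n = 38.85 kips.
  R_n,bearing = 2·33.13 + 6·38.85 = 299.4 kips → 0.75 × 299.4 = 225 kips.
Bolt shear governs: 125 kips.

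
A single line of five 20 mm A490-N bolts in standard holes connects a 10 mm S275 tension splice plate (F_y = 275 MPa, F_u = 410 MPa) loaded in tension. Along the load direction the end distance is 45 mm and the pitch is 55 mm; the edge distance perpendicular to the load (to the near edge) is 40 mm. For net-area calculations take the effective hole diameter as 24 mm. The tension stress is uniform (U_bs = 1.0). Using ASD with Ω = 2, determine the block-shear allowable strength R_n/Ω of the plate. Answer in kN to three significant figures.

Shear plane L_v = 45 + 4·55 = 265 mm; A_gv = 265 × 10 = 2650 mm².
A_nv = (265 − 4.5·24) × 10 = 1570 mm².
A_nt = (40 − 0.5·24) × 10 = 280 mm².
0.6 F_u A_nv = 386.2 kN; 0.6 F_y A_gv = 437.2 kN → shear rupture governs the shear term.
R_n = 386.2 + 1.0 × 410 × 280 / 1000 = 501 kN.
Allowable strength R_n/Ω = 501 / 2 = 251 kN.

251 kN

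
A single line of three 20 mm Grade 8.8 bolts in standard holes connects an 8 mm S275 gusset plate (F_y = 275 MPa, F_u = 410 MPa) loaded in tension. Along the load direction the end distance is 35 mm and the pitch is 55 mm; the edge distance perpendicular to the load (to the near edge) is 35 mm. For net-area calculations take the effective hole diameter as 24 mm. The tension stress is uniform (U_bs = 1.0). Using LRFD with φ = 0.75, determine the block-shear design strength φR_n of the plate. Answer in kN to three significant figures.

Shear plane L_v = 35 + 2·55 = 145 mm; A_gv = 145 × 8 = 1160 mm².
A_nv = (145 − 2.5·24) × 8 = 680 mm².
A_nt = (35 − 0.5·24) × 8 = 184 mm².
0.6 F_u A_nv = 167.3 kN; 0.6 F_y A_gv = 191.4 kN → shear rupture governs the shear term.
R_n = 167.3 + 1.0 × 410 × 184 / 1000 = 242.7 kN.
Design strength φR_n = 0.75 × 242.7 = 182 kN.

182 kN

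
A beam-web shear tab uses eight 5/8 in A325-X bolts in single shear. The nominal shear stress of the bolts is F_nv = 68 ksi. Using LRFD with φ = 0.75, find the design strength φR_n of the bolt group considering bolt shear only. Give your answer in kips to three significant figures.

125 kips

A_b = π × 0.625² / 4 = 0.3068 in².
R_n = F_nv · A_b · n · n_s = 68 × 0.3068 × 8 × 1 = 166.9 kips.
Design strength φR_n = 0.75 × 166.9 = 125 kips.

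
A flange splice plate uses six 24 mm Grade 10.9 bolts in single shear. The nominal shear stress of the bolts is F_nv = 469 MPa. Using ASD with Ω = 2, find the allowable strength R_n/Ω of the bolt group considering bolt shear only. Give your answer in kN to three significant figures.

637 kN

A_b = π × 24² / 4 = 452.4 mm².
R_n = F_nv · A_b · n · n_s = 469 × 452.4 × 6 × 1 / 1000 = 1273 kN.
Allowable strength R_n/Ω = 1273 / 2 = 637 kN.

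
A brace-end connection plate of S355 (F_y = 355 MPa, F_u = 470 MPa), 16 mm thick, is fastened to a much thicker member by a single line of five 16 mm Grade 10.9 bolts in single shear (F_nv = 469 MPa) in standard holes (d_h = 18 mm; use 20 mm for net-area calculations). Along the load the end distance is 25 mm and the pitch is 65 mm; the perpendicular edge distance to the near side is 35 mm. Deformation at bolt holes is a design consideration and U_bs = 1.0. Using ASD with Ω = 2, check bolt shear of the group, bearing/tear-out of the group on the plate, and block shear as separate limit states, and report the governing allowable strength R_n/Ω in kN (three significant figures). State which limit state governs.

Bolt shear: A_b = π·16²/4 = 201.1 mm²; R_n = 469 × 201.1 × 5 × 1 / 1000 = 471.5 kN → 471.5 / 2 = 236 kN.
Bearing: edge l_c = 16, r_n = 144.4 kN; interior l_c = 47, r_n = 288.8 kN; R_n = 144.4 + 4·288.8 = 1299 kN → 650 kN.
Block shear: A_gv = 4560, A_nv = 3120, A_nt = 400 mm²; R_n = min(0.6F_uA_nv, 0.6F_yA_gv) + U_bs·F_u·A_nt = 1068 kN → 534 kN.
Bolt shear governs: 236 kN.

236 kN (bolt shear governs)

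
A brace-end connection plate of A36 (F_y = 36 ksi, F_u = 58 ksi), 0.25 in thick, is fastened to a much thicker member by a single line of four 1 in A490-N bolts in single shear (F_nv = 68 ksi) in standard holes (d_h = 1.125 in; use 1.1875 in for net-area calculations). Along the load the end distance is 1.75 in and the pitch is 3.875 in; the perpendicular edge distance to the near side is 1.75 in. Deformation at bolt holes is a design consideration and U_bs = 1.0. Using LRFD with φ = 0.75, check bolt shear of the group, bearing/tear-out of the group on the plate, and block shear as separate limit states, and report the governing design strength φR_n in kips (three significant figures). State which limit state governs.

Bolt shear: A_b = π·1²/4 = 0.7854 in²; R_n = 68 × 0.7854 × 4 × 1 = 213.6 kips → 0.75 × 213.6 = 160 kips.
Bearing: edge l_c = 1.188, r_n = 20.66 kips; interior l_c = 2.75, r_n = 34.8 kips; R_n = 20.66 + 3·34.8 = 125.1 kips → 93.8 kips.
Block shear: A_gv = 3.344, A_nv = 2.305, A_nt = 0.2891 in²; R_n = min(0.6F_uA_nv, 0.6F_yA_gv) + U_bs·F_u·A_nt = 88.99 kips → 66.7 kips.
Block shear governs: 66.7 kips.

66.7 kips (block shear governs)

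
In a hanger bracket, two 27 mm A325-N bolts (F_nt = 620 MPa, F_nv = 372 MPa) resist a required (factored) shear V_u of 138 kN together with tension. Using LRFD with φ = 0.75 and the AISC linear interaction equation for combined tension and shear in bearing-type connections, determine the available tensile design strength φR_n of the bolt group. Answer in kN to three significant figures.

462 kN

A_b = π·27²/4 = 572.6 mm²; f_rv = 138 × 1000 / (2 × 572.6) = 120.5 MPa.
F'_nt = 1.3 F_nt − (F_nt / φF_nv) f_rv = 1.3·620 − (620/(0.75·372))·120.5 = 538.2 MPa, capped at F_nt → F'_nt = 538.2 MPa.
R_n = F'_nt · A_b · n = 538.2 × 572.6 × 2 / 1000 = 616.3 kN.
Design strength φR_n = 0.75 × 616.3 = 462 kN.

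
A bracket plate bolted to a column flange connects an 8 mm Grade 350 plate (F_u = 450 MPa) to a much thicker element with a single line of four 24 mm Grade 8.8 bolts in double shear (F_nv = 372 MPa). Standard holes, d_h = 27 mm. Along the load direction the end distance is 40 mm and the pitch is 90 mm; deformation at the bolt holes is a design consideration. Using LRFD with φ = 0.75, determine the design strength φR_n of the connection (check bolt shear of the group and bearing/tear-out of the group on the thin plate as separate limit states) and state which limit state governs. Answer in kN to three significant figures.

552 kN (bearing governs)

Bolt shear: A_b = π·24²/4 = 452.4 mm²; R_n = 372 × 452.4 × 4 × 2 / 1000 = 1346 kN → 0.75 × 1346 = 1010 kN.
Bearing (1.2 l_c t F_u ≤ 2.4 d t F_u): upper limit = 2.4·24·8·450 / 1000 = 207.4 kN.
  Edge l_c = 40 − 27/2 = 26.5 → r_n = 114.5 kN; interior l_c = 90 − 27 = 63 → r_n = 207.4 kN.
  R_n,bearing = 1·114.5 + 3·207.4 = 736.6 kN → 0.75 × 736.6 = 552 kN.
Bearing governs: 552 kN.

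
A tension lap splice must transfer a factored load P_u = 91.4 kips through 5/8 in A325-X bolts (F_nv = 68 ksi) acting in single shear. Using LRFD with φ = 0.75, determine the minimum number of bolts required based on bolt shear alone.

A_b = π·0.625²/4 = 0.3068 in².
Per-bolt design strength φR_n = 0.75 × 68 × 0.3068 × 1 = 15.65 kips.
n ≥ 91.4 / 15.65 = 5.842 → use 6 bolts.

6 bolts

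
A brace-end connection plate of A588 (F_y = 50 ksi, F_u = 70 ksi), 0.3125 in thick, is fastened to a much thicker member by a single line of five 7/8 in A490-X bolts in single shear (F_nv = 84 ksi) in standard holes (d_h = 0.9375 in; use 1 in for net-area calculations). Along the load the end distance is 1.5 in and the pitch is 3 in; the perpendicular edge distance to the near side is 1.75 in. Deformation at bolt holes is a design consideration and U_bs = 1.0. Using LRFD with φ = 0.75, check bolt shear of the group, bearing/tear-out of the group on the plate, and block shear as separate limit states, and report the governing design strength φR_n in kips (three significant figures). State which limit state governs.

109 kips (block shear governs)

Bolt shear: A_b = π·0.875²/4 = 0.6013 in²; R_n = 84 × 0.6013 × 5 × 1 = 252.6 kips → 0.75 × 252.6 = 189 kips.
Bearing: edge l_c = 1.031, r_n = 27.07 kips; interior l_c = 2.062, r_n = 45.94 kips; R_n = 27.07 + 4·45.94 = 210.8 kips → 158 kips.
Block shear: A_gv = 4.219, A_nv = 2.812, A_nt = 0.3906 in²; R_n = min(0.6F_uA_nv, 0.6F_yA_gv) + U_bs·F_u·A_nt = 145.5 kips → 109 kips.
Block shear governs: 109 kips.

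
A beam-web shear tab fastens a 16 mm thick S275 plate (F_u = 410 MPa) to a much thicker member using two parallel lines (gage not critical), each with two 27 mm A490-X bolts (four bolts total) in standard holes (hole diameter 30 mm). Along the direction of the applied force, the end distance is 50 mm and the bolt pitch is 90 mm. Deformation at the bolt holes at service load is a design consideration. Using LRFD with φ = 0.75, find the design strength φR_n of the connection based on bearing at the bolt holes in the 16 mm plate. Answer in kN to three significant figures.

Per bolt r_n = 1.2 l_c t F_u ≤ 2.4 d t F_u; upper limit = 2.4 × 27 × 16 × 410 / 1000 = 425.1 kN.
Edge bolt: l_c = 50 − 30/2 = 35 mm → 1.2 × 35 × 16 × 410 / 1000 = 275.5 → r_n = 275.5 kN.
Interior bolts: l_c = 90 − 30 = 60 mm → 1.2 × 60 × 16 × 410 / 1000 = 472.3 → r_n = 425.1 kN.
R_n = 2 × 275.5 + 2 × 425.1 = 1401 kN.
Design strength φR_n = 0.75 × 1401 = 1050 kN.

1050 kN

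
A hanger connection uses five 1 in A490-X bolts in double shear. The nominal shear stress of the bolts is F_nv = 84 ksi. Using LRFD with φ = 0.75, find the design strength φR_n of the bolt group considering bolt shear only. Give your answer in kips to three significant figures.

495 kips

A_b = π × 1² / 4 = 0.7854 in².
R_n = F_nv · A_b · n · n_s = 84 × 0.7854 × 5 × 2 = 659.7 kips.
Design strength φR_n = 0.75 × 659.7 = 495 kips.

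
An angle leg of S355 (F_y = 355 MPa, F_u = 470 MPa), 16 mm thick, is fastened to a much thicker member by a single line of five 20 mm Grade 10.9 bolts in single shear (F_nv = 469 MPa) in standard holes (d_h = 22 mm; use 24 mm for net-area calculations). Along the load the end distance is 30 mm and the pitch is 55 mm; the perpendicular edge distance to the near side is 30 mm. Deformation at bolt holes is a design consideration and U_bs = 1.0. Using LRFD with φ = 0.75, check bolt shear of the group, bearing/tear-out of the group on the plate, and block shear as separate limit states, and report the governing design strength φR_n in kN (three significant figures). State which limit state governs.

553 kN (bolt shear governs)

Bolt shear: A_b = π·20²/4 = 314.2 mm²; R_n = 469 × 314.2 × 5 × 1 / 1000 = 736.7 kN → 0.75 × 736.7 = 553 kN.
Bearing: edge l_c = 19, r_n = 171.5 kN; interior l_c = 33, r_n = 297.8 kN; R_n = 171.5 + 4·297.8 = 1363 kN → 1020 kN.
Block shear: A_gv = 4000, A_nv = 2272, A_nt = 288 mm²; R_n = min(0.6F_uA_nv, 0.6F_yA_gv) + U_bs·F_u·A_nt = 776.1 kN → 582 kN.
Bolt shear governs: 553 kN.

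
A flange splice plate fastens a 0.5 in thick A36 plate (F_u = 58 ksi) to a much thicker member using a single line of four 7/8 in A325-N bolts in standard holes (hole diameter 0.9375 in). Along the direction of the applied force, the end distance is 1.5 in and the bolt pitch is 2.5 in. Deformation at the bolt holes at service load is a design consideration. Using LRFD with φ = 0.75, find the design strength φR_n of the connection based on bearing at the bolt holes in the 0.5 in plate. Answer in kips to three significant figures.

Per bolt r_n = 1.2 l_c t F_u ≤ 2.4 d t F_u; upper limit = 2.4 × 0.875 × 0.5 × 58 = 60.9 kips.
Edge bolt: l_c = 1.5 − 0.9375/2 = 1.031 in → 1.2 × 1.031 × 0.5 × 58 = 35.89 → r_n = 35.89 kips.
Interior bolts: l_c = 2.5 − 0.9375 = 1.562 in → 1.2 × 1.562 × 0.5 × 58 = 54.38 → r_n = 54.38 kips.
R_n = 1 × 35.89 + 3 × 54.38 = 199 kips.
Design strength φR_n = 0.75 × 199 = 149 kips.

149 kips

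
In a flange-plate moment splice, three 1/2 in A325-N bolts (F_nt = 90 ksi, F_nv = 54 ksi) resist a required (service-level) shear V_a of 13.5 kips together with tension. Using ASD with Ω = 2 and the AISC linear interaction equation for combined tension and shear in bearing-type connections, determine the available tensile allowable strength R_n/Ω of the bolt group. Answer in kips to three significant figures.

A_b = π·0.5²/4 = 0.1963 in²; f_rv = 13.5 / (3 × 0.1963) = 22.92 ksi.
F'_nt = 1.3 F_nt − (Ω F_nt / F_nv) f_rv = 1.3·90 − (2·90/54)·22.92 = 40.61 ksi, capped at F_nt → F'_nt = 40.61 ksi.
R_n = F'_nt · A_b · n = 40.61 × 0.1963 × 3 = 23.92 kips.
Allowable strength R_n/Ω = 23.92 / 2 = 12 kips.

12 kips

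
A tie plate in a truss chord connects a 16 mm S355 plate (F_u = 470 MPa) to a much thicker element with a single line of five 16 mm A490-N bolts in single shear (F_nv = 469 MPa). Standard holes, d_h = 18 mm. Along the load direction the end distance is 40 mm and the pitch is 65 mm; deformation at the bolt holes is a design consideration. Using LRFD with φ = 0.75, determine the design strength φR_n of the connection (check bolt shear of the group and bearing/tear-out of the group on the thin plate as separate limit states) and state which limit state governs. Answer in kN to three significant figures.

354 kN (bolt shear governs)

Bolt shear: A_b = π·16²/4 = 201.1 mm²; R_n = 469 × 201.1 × 5 × 1 / 1000 = 471.5 kN → 0.75 × 471.5 = 354 kN.
Bearing (1.2 l_c t F_u ≤ 2.4 d t F_u): upper limit = 2.4·16·16·470 / 1000 = 288.8 kN.
  Edge l_c = 40 − 18/2 = 31 → r_n = 279.7 kN; interior l_c = 65 − 18 = 47 → r_n = 288.8 kN.
  R_n,bearing = 1·279.7 + 4·288.8 = 1435 kN → 0.75 × 1435 = 1080 kN.
Bolt shear governs: 354 kN.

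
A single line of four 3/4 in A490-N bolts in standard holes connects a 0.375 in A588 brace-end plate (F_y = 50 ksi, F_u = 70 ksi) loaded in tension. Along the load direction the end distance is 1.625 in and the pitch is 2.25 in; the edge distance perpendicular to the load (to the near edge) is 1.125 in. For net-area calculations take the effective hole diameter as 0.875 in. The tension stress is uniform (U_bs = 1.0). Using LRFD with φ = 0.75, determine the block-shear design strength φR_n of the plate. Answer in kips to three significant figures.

76.3 kips

Shear plane L_v = 1.625 + 3·2.25 = 8.375 in; A_gv = 8.375 × 0.375 = 3.141 in².
A_nv = (8.375 − 3.5·0.875) × 0.375 = 1.992 in².
A_nt = (1.125 − 0.5·0.875) × 0.375 = 0.2578 in².
0.6 F_u A_nv = 83.67 kips; 0.6 F_y A_gv = 94.22 kips → shear rupture governs the shear term.
R_n = 83.67 + 1.0 × 70 × 0.2578 = 101.7 kips.
Design strength φR_n = 0.75 × 101.7 = 76.3 kips.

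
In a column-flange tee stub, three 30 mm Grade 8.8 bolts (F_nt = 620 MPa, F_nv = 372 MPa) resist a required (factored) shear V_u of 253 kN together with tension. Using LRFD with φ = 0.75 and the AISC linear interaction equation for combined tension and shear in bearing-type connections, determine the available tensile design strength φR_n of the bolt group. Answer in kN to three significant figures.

A_b = π·30²/4 = 706.9 mm²; f_rv = 253 × 1000 / (3 × 706.9) = 119.3 MPa.
F'_nt = 1.3 F_nt − (F_nt / φF_nv) f_rv = 1.3·620 − (620/(0.75·372))·119.3 = 540.9 MPa, capped at F_nt → F'_nt = 540.9 MPa.
R_n = F'_nt · A_b · n = 540.9 × 706.9 × 3 / 1000 = 1147 kN.
Design strength φR_n = 0.75 × 1147 = 860 kN.

860 kN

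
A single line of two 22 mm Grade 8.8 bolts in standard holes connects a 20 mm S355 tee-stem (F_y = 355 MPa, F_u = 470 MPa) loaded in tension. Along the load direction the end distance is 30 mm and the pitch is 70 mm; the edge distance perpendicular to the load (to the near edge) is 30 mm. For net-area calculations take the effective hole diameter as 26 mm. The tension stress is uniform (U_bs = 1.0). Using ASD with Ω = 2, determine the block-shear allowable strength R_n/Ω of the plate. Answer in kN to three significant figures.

252 kN

Shear plane L_v = 30 + 1·70 = 100 mm; A_gv = 100 × 20 = 2000 mm².
A_nv = (100 − 1.5·26) × 20 = 1220 mm².
A_nt = (30 − 0.5·26) × 20 = 340 mm².
0.6 F_u A_nv = 344 kN; 0.6 F_y A_gv = 426 kN → shear rupture governs the shear term.
R_n = 344 + 1.0 × 470 × 340 / 1000 = 503.8 kN.
Allowable strength R_n/Ω = 503.8 / 2 = 252 kN.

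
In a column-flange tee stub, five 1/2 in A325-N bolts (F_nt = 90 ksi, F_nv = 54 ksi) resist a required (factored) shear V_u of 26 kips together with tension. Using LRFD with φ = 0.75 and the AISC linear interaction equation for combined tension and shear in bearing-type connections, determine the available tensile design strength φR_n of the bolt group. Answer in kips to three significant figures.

42.8 kips

A_b = π·0.5²/4 = 0.1963 in²; f_rv = 26 / (5 × 0.1963) = 26.48 ksi.
F'_nt = 1.3 F_nt − (F_nt / φF_nv) f_rv = 1.3·90 − (90/(0.75·54))·26.48 = 58.15 ksi, capped at F_nt → F'_nt = 58.15 ksi.
R_n = F'_nt · A_b · n = 58.15 × 0.1963 × 5 = 57.09 kips.
Design strength φR_n = 0.75 × 57.09 = 42.8 kips.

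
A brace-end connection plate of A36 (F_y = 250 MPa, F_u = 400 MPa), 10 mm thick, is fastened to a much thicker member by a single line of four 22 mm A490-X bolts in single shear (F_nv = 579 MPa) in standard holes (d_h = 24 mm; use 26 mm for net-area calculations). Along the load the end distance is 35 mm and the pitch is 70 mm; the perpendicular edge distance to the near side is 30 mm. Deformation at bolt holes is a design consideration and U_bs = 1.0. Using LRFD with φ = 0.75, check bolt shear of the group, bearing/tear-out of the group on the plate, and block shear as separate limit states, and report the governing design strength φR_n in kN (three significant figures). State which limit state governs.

Bolt shear: A_b = π·22²/4 = 380.1 mm²; R_n = 579 × 380.1 × 4 × 1 / 1000 = 880.4 kN → 0.75 × 880.4 = 660 kN.
Bearing: edge l_c = 23, r_n = 110.4 kN; interior l_c = 46, r_n = 211.2 kN; R_n = 110.4 + 3·211.2 = 744 kN → 558 kN.
Block shear: A_gv = 2450, A_nv = 1540, A_nt = 170 mm²; R_n = min(0.6F_uA_nv, 0.6F_yA_gv) + U_bs·F_u·A_nt = 435.5 kN → 327 kN.
Block shear governs: 327 kN.

327 kN (block shear governs)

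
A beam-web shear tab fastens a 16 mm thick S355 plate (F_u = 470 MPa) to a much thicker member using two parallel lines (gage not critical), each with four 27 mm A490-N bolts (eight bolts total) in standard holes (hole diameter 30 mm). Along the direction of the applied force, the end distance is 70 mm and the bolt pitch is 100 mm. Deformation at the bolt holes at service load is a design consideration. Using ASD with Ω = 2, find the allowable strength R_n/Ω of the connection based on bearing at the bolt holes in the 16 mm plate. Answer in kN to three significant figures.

1950 kN

Per bolt r_n = 1.2 l_c t F_u ≤ 2.4 d t F_u; upper limit = 2.4 × 27 × 16 × 470 / 1000 = 487.3 kN.
Edge bolt: l_c = 70 − 30/2 = 55 mm → 1.2 × 55 × 16 × 470 / 1000 = 496.3 → r_n = 487.3 kN.
Interior bolts: l_c = 100 − 30 = 70 mm → 1.2 × 70 × 16 × 470 / 1000 = 631.7 → r_n = 487.3 kN.
R_n = 2 × 487.3 + 6 × 487.3 = 3898 kN.
Allowable strength R_n/Ω = 3898 / 2 = 1950 kN.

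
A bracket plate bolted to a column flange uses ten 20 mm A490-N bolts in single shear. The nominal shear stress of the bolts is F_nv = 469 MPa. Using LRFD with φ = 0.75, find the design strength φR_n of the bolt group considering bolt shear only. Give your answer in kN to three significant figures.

1110 kN

A_b = π × 20² / 4 = 314.2 mm².
R_n = F_nv · A_b · n · n_s = 469 × 314.2 × 10 × 1 / 1000 = 1473 kN.
Design strength φR_n = 0.75 × 1473 = 1110 kN.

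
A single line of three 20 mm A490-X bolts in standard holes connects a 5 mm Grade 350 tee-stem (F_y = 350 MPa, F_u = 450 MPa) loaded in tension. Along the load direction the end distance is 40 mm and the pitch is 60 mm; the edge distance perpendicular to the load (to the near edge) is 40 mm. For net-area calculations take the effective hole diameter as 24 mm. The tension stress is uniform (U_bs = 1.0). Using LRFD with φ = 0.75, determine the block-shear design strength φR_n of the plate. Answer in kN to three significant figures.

148 kN

Shear plane L_v = 40 + 2·60 = 160 mm; A_gv = 160 × 5 = 800 mm².
A_nv = (160 − 2.5·24) × 5 = 500 mm².
A_nt = (40 − 0.5·24) × 5 = 140 mm².
0.6 F_u A_nv = 135 kN; 0.6 F_y A_gv = 168 kN → shear rupture governs the shear term.
R_n = 135 + 1.0 × 450 × 140 / 1000 = 198 kN.
Design strength φR_n = 0.75 × 198 = 148 kN.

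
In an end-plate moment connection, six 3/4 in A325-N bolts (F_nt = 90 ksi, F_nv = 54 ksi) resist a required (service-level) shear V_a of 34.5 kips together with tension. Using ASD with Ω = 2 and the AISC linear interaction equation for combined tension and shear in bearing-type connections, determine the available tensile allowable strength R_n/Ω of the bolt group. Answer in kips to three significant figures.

97.6 kips

A_b = π·0.75²/4 = 0.4418 in²; f_rv = 34.5 / (6 × 0.4418) = 13.02 ksi.
F'_nt = 1.3 F_nt − (Ω F_nt / F_nv) f_rv = 1.3·90 − (2·90/54)·13.02 = 73.62 ksi, capped at F_nt → F'_nt = 73.62 ksi.
R_n = F'_nt · A_b · n = 73.62 × 0.4418 × 6 = 195.1 kips.
Allowable strength R_n/Ω = 195.1 / 2 = 97.6 kips.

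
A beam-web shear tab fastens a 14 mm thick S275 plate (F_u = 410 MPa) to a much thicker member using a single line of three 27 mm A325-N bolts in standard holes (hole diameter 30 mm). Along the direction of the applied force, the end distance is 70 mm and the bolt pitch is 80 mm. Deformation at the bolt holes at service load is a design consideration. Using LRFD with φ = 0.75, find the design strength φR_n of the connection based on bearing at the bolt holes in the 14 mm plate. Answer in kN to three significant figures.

796 kN

Per bolt r_n = 1.2 l_c t F_u ≤ 2.4 d t F_u; upper limit = 2.4 × 27 × 14 × 410 / 1000 = 372 kN.
Edge bolt: l_c = 70 − 30/2 = 55 mm → 1.2 × 55 × 14 × 410 / 1000 = 378.8 → r_n = 372 kN.
Interior bolts: l_c = 80 − 30 = 50 mm → 1.2 × 50 × 14 × 410 / 1000 = 344.4 → r_n = 344.4 kN.
R_n = 1 × 372 + 2 × 344.4 = 1061 kN.
Design strength φR_n = 0.75 × 1061 = 796 kN.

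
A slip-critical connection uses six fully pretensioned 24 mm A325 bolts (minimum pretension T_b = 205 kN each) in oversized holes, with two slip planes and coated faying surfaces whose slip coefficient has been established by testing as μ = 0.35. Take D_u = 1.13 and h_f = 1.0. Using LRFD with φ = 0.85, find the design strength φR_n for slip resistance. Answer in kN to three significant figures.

827 kN

R_n = μ · D_u · h_f · T_b · n_s · n_b = 0.35 × 1.13 × 1.0 × 205 × 2 × 6 = 972.9 kN.
Design strength φR_n = 0.85 × 972.9 = 827 kN.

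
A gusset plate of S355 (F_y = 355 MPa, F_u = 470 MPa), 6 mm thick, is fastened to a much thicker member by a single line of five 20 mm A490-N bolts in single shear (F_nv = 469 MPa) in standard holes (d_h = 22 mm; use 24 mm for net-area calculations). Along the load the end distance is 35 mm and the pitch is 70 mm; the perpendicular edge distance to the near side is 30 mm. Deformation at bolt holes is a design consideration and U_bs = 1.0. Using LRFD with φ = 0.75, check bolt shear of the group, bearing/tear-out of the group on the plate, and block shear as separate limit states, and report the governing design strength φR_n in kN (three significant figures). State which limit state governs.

301 kN (block shear governs)

Bolt shear: A_b = π·20²/4 = 314.2 mm²; R_n = 469 × 314.2 × 5 × 1 / 1000 = 736.7 kN → 0.75 × 736.7 = 553 kN.
Bearing: edge l_c = 24, r_n = 81.22 kN; interior l_c = 48, r_n = 135.4 kN; R_n = 81.22 + 4·135.4 = 622.7 kN → 467 kN.
Block shear: A_gv = 1890, A_nv = 1242, A_nt = 108 mm²; R_n = min(0.6F_uA_nv, 0.6F_yA_gv) + U_bs·F_u·A_nt = 401 kN → 301 kN.
Block shear governs: 301 kN.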